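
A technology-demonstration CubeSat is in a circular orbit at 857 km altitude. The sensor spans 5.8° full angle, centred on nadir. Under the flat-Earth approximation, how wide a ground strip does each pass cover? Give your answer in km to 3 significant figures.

Half-angle = 5.8°/2 = 2.9°.
Swath width ≈ 2h·tan(θ/2) = 2 × 857 × tan(2.9°) = 86.8 km.

86.8 km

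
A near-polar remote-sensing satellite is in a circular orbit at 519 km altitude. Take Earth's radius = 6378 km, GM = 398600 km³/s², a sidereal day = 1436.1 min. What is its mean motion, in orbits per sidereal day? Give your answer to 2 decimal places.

15.12

Semi-major axis a = 6378 + 519 = 6897 km. Period T = 2π√(a³/μ) = 2π√(6897³/398600) = 5700.4 s = 95.01 min.
Orbits per sidereal day = 86166 / 5700.4 = 15.116.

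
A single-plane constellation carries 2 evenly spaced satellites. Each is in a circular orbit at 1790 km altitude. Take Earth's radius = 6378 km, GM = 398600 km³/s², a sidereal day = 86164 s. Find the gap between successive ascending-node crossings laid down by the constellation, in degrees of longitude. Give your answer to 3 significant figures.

Semi-major axis a = 6378 + 1790 = 8168 km. Period T = 2π√(a³/μ) = 2π√(8168³/398600) = 7346.6 s = 122.44 min.
Single-satellite node shift = (7346.6/86164) × 360° = 30.69°.
With 2 satellites evenly phased, successive equator crossings are 30.69/2 = 15.347° apart.

15.3°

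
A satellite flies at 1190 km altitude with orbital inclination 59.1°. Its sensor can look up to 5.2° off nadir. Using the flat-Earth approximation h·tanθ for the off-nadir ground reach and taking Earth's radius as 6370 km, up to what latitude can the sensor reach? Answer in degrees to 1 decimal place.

For a prograde orbit the ground track reaches latitude ±i = ±59.1°.
Sensor half-swath on the ground ≈ 1190·tan(5.2°) = 108 km = 0.97° of latitude.
Maximum observable latitude ≈ 59.1 + 0.97 = 60.1°.

60.1°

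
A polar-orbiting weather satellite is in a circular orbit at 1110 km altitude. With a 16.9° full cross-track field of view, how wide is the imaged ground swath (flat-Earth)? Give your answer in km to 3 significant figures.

Half-angle = 16.9°/2 = 8.45°.
Swath width ≈ 2h·tan(θ/2) = 2 × 1110 × tan(8.45°) = 329.8 km.

330 km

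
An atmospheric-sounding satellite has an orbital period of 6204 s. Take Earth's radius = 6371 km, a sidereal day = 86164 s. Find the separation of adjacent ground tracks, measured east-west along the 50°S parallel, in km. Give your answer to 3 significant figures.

1850 km

Node shift per orbit = (6204.0/86164) × 360° = 25.92°.
Equatorial spacing = 25.92 × 111.2 km/° = 2882 km.
At 50° latitude, spacing = 2882 × cos(50°) = 1853 km.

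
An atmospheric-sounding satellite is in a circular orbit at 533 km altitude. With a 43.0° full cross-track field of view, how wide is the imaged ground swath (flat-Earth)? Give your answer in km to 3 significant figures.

420 km

Half-angle = 43.0°/2 = 21.5°.
Swath width ≈ 2h·tan(θ/2) = 2 × 533 × tan(21.5°) = 419.9 km.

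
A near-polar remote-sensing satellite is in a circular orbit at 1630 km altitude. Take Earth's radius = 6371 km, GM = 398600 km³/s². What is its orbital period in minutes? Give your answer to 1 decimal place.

118.7 min

Semi-major axis a = 6371 + 1630 = 8001 km. Period T = 2π√(a³/μ) = 2π√(8001³/398600) = 7122.4 s = 118.71 min.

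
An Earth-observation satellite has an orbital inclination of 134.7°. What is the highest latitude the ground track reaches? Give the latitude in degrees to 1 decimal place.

45.3°

Retrograde orbit: the ground track reaches ±(180° − i) = ±(180 − 134.7) = ±45.3°.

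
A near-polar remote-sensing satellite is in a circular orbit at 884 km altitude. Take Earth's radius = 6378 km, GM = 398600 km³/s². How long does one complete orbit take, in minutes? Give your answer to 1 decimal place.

102.6 min

Semi-major axis a = 6378 + 884 = 7262 km. Period T = 2π√(a³/μ) = 2π√(7262³/398600) = 6158.8 s = 102.65 min.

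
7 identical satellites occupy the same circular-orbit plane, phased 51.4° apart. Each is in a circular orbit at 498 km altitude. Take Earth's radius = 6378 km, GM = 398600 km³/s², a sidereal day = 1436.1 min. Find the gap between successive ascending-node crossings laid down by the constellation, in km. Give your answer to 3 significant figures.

Semi-major axis a = 6378 + 498 = 6876 km. Period T = 2π√(a³/μ) = 2π√(6876³/398600) = 5674.3 s = 94.57 min.
Single-satellite node shift = (5674.3/86166) × 360° = 23.71°.
With 7 satellites evenly phased, successive equator crossings are 23.71/7 = 3.387° apart.
That is 3.387 × 111.3 = 377 km at the equator.

377 km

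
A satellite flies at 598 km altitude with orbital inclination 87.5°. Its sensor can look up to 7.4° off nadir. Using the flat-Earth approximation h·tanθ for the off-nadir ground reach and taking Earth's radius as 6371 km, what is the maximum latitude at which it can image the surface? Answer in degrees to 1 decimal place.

For a prograde orbit the ground track reaches latitude ±i = ±87.5°.
Sensor half-swath on the ground ≈ 598·tan(7.4°) = 78 km = 0.70° of latitude.
Maximum observable latitude ≈ 87.5 + 0.70 = 88.2°.

88.2°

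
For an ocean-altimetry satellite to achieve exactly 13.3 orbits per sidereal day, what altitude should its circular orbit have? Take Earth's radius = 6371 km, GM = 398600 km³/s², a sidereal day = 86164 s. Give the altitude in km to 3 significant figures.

Required period T = 86164 / 13.3 = 6478.5 s.
From T = 2π√(a³/μ): a = (μ T²/4π²)^(1/3) = (398600 × 6478.5² / 4π²)^(1/3) = 7511 km.
Altitude h = a − R = 7511 − 6371 = 1140 km.

1140 km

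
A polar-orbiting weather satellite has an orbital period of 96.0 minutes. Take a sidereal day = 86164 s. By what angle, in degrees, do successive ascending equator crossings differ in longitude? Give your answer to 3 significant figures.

24.1°

T = 96.0 min = 5760.0 s.
During one orbit Earth rotates (5760.0 / 86164) × 360° = 24.07°.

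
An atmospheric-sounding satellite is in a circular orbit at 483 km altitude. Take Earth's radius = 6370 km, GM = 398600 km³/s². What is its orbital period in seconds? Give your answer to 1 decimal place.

5645.9 seconds

Semi-major axis a = 6370 + 483 = 6853 km. Period T = 2π√(a³/μ) = 2π√(6853³/398600) = 5645.9 s = 94.10 min.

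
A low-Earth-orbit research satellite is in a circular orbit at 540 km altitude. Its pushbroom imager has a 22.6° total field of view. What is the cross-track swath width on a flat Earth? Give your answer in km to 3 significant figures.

Half-angle = 22.6°/2 = 11.3°.
Swath width ≈ 2h·tan(θ/2) = 2 × 540 × tan(11.3°) = 215.8 km.

216 km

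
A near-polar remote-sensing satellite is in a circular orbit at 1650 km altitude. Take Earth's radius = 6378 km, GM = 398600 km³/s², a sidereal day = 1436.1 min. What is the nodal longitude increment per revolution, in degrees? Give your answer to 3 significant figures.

Semi-major axis a = 6378 + 1650 = 8028 km. Period T = 2π√(a³/μ) = 2π√(8028³/398600) = 7158.5 s = 119.31 min.
During one orbit Earth rotates (7158.5 / 86166) × 360° = 29.91°.

29.9°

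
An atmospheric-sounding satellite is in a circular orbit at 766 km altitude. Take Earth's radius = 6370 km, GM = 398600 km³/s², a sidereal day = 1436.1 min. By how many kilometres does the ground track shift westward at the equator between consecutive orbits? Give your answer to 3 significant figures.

Semi-major axis a = 6370 + 766 = 7136 km. Period T = 2π√(a³/μ) = 2π√(7136³/398600) = 5999.2 s = 99.99 min.
During one orbit Earth rotates (5999.2 / 86166) × 360° = 25.06°.
At the equator that is 25.06° × (2π·6370/360) km/° = 25.06 × 111.2 = 2787 km.

2790 km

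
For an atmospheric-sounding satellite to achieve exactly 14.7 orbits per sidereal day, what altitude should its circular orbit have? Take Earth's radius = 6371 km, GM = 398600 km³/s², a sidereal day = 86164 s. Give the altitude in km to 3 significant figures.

Required period T = 86164 / 14.7 = 5861.5 s.
From T = 2π√(a³/μ): a = (μ T²/4π²)^(1/3) = (398600 × 5861.5² / 4π²)^(1/3) = 7026 km.
Altitude h = a − R = 7026 − 6371 = 655 km.

655 km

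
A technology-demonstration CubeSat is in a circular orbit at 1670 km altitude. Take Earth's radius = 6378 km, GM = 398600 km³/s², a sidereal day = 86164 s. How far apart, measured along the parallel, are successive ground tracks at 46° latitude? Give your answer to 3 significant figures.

Semi-major axis a = 6378 + 1670 = 8048 km. Period T = 2π√(a³/μ) = 2π√(8048³/398600) = 7185.3 s = 119.75 min.
Node shift per orbit = (7185.3/86164) × 360° = 30.02°.
Equatorial spacing = 30.02 × 111.3 km/° = 3342 km.
At 46° latitude, spacing = 3342 × cos(46°) = 2321 km.

2320 km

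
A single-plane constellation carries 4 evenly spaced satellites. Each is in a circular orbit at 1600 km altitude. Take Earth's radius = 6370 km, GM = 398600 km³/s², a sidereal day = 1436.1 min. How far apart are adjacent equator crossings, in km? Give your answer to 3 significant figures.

Semi-major axis a = 6370 + 1600 = 7970 km. Period T = 2π√(a³/μ) = 2π√(7970³/398600) = 7081.1 s = 118.02 min.
Single-satellite node shift = (7081.1/86166) × 360° = 29.58°.
With 4 satellites evenly phased, successive equator crossings are 29.58/4 = 7.396° apart.
That is 7.396 × 111.2 = 822 km at the equator.

822 km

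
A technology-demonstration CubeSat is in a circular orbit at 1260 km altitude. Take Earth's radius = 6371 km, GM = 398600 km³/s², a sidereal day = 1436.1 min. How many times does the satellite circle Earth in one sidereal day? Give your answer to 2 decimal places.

12.99

Semi-major axis a = 6371 + 1260 = 7631 km. Period T = 2π√(a³/μ) = 2π√(7631³/398600) = 6634.1 s = 110.57 min.
Orbits per sidereal day = 86166 / 6634.1 = 12.988.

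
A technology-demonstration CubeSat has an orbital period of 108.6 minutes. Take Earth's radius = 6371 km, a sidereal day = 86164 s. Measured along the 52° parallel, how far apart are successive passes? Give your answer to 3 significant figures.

T = 108.6 min = 6516.0 s.
Node shift per orbit = (6516.0/86164) × 360° = 27.22°.
Equatorial spacing = 27.22 × 111.2 km/° = 3027 km.
At 52° latitude, spacing = 3027 × cos(52°) = 1864 km.

1860 km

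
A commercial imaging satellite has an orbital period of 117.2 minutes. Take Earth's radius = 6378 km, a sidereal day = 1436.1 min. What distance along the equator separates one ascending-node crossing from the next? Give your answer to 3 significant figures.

T = 117.2 min = 7032.0 s.
During one orbit Earth rotates (7032.0 / 86166) × 360° = 29.38°.
At the equator that is 29.38° × (2π·6378/360) km/° = 29.38 × 111.3 = 3270 km.

3270 km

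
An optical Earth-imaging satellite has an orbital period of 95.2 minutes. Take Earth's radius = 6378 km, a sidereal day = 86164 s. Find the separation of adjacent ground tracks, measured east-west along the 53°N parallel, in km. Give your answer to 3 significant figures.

T = 95.2 min = 5712.0 s.
Node shift per orbit = (5712.0/86164) × 360° = 23.87°.
Equatorial spacing = 23.87 × 111.3 km/° = 2657 km.
At 53° latitude, spacing = 2657 × cos(53°) = 1599 km.

1600 km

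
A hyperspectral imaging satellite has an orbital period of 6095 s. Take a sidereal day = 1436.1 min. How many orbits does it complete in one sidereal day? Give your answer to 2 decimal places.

Orbits per sidereal day = 86166 / 6095.0 = 14.137.

14.14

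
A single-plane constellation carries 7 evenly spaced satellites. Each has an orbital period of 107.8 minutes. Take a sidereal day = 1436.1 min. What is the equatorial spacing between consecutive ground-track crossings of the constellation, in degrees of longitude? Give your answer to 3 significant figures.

3.86°

T = 107.8 min = 6468.0 s.
Single-satellite node shift = (6468.0/86166) × 360° = 27.02°.
With 7 satellites evenly phased, successive equator crossings are 27.02/7 = 3.860° apart.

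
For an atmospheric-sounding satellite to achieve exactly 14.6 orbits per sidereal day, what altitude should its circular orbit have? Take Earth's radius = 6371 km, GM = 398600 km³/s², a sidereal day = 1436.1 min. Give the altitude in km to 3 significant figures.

688 km

Required period T = 86166 / 14.6 = 5901.8 s.
From T = 2π√(a³/μ): a = (μ T²/4π²)^(1/3) = (398600 × 5901.8² / 4π²)^(1/3) = 7059 km.
Altitude h = a − R = 7059 − 6371 = 688 km.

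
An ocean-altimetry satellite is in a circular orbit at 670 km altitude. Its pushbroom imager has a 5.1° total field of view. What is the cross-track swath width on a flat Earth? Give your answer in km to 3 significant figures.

59.7 km

Half-angle = 5.1°/2 = 2.55°.
Swath width ≈ 2h·tan(θ/2) = 2 × 670 × tan(2.55°) = 59.7 km.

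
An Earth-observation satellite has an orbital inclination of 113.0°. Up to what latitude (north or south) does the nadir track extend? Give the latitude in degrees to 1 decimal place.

Retrograde orbit: the ground track reaches ±(180° − i) = ±(180 − 113.0) = ±67.0°.

67.0°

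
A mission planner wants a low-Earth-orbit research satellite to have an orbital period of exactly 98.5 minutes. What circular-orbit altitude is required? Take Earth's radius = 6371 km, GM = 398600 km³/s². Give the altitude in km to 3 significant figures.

T = 98.5 min = 5910.0 s.
From T = 2π√(a³/μ): a = (μ T²/4π²)^(1/3) = (398600 × 5910.0² / 4π²)^(1/3) = 7065 km.
Altitude h = a − R = 7065 − 6371 = 694 km.

694 km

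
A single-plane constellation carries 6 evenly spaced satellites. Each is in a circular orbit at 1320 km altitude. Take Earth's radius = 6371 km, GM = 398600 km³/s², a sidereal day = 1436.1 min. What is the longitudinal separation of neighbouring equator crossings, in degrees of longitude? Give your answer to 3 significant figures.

Semi-major axis a = 6371 + 1320 = 7691 km. Period T = 2π√(a³/μ) = 2π√(7691³/398600) = 6712.5 s = 111.88 min.
Single-satellite node shift = (6712.5/86166) × 360° = 28.04°.
With 6 satellites evenly phased, successive equator crossings are 28.04/6 = 4.674° apart.

4.67°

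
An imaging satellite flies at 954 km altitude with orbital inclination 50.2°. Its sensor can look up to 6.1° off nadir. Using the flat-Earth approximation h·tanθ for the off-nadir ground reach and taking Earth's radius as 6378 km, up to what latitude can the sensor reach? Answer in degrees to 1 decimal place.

For a prograde orbit the ground track reaches latitude ±i = ±50.2°.
Sensor half-swath on the ground ≈ 954·tan(6.1°) = 102 km = 0.92° of latitude.
Maximum observable latitude ≈ 50.2 + 0.92 = 51.1°.

51.1°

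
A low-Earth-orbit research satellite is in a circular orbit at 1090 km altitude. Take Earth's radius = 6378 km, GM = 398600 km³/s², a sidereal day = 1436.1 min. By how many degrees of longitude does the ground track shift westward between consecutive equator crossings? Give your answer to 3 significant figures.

26.8°

Semi-major axis a = 6378 + 1090 = 7468 km. Period T = 2π√(a³/μ) = 2π√(7468³/398600) = 6422.7 s = 107.05 min.
During one orbit Earth rotates (6422.7 / 86166) × 360° = 26.83°.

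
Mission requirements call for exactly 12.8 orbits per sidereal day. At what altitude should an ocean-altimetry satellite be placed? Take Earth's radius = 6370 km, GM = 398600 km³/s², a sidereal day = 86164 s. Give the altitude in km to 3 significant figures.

1340 km

Required period T = 86164 / 12.8 = 6731.6 s.
From T = 2π√(a³/μ): a = (μ T²/4π²)^(1/3) = (398600 × 6731.6² / 4π²)^(1/3) = 7706 km.
Altitude h = a − R = 7706 − 6370 = 1336 km.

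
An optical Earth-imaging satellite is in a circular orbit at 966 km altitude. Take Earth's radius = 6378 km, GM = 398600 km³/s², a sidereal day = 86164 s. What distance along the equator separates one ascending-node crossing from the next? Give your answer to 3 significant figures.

2910 km

Semi-major axis a = 6378 + 966 = 7344 km. Period T = 2π√(a³/μ) = 2π√(7344³/398600) = 6263.4 s = 104.39 min.
During one orbit Earth rotates (6263.4 / 86164) × 360° = 26.17°.
At the equator that is 26.17° × (2π·6378/360) km/° = 26.17 × 111.3 = 2913 km.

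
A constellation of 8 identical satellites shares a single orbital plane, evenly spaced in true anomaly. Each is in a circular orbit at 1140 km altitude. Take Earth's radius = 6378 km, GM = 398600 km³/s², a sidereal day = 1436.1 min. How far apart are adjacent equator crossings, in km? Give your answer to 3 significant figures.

377 km

Semi-major axis a = 6378 + 1140 = 7518 km. Period T = 2π√(a³/μ) = 2π√(7518³/398600) = 6487.3 s = 108.12 min.
Single-satellite node shift = (6487.3/86166) × 360° = 27.10°.
With 8 satellites evenly phased, successive equator crossings are 27.10/8 = 3.388° apart.
That is 3.388 × 111.3 = 377 km at the equator.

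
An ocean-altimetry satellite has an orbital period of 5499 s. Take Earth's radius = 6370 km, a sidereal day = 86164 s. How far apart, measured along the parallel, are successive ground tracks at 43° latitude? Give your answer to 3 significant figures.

Node shift per orbit = (5499.0/86164) × 360° = 22.98°.
Equatorial spacing = 22.98 × 111.2 km/° = 2554 km.
At 43° latitude, spacing = 2554 × cos(43°) = 1868 km.

1870 km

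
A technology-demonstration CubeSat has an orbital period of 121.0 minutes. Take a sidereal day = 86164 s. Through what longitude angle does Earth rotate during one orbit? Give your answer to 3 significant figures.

30.3°

T = 121.0 min = 7260.0 s.
During one orbit Earth rotates (7260.0 / 86164) × 360° = 30.33°.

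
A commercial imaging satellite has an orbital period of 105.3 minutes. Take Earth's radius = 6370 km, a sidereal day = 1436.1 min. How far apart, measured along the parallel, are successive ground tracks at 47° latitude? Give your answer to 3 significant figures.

2000 km

T = 105.3 min = 6318.0 s.
Node shift per orbit = (6318.0/86166) × 360° = 26.40°.
Equatorial spacing = 26.40 × 111.2 km/° = 2935 km.
At 47° latitude, spacing = 2935 × cos(47°) = 2001 km.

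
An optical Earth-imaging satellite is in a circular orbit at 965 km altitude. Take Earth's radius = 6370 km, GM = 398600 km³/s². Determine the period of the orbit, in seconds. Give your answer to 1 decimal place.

6251.9 seconds

Semi-major axis a = 6370 + 965 = 7335 km. Period T = 2π√(a³/μ) = 2π√(7335³/398600) = 6251.9 s = 104.20 min.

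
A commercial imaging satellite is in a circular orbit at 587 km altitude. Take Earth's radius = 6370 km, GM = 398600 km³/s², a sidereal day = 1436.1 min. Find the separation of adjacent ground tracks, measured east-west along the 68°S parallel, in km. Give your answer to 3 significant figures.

Semi-major axis a = 6370 + 587 = 6957 km. Period T = 2π√(a³/μ) = 2π√(6957³/398600) = 5774.9 s = 96.25 min.
Node shift per orbit = (5774.9/86166) × 360° = 24.13°.
Equatorial spacing = 24.13 × 111.2 km/° = 2682 km.
At 68° latitude, spacing = 2682 × cos(68°) = 1005 km.

1000 km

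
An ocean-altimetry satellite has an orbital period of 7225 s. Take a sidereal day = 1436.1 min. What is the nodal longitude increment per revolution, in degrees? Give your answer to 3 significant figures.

During one orbit Earth rotates (7225.0 / 86166) × 360° = 30.19°.

30.2°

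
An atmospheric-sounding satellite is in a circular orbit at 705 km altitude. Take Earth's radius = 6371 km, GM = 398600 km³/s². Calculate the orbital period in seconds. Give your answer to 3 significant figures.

Semi-major axis a = 6371 + 705 = 7076 km. Period T = 2π√(a³/μ) = 2π√(7076³/398600) = 5923.7 s = 98.73 min.

5920 seconds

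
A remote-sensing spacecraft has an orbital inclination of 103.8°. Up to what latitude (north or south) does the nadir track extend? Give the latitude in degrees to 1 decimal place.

Retrograde orbit: the ground track reaches ±(180° − i) = ±(180 − 103.8) = ±76.2°.

76.2°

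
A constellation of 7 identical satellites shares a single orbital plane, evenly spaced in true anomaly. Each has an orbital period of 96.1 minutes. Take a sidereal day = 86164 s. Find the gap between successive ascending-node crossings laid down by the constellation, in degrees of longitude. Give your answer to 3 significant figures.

T = 96.1 min = 5766.0 s.
Single-satellite node shift = (5766.0/86164) × 360° = 24.09°.
With 7 satellites evenly phased, successive equator crossings are 24.09/7 = 3.442° apart.

3.44°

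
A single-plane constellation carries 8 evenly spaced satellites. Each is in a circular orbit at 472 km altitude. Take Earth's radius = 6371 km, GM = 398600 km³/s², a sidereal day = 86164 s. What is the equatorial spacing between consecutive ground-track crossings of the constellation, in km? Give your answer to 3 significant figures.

Semi-major axis a = 6371 + 472 = 6843 km. Period T = 2π√(a³/μ) = 2π√(6843³/398600) = 5633.5 s = 93.89 min.
Single-satellite node shift = (5633.5/86164) × 360° = 23.54°.
With 8 satellites evenly phased, successive equator crossings are 23.54/8 = 2.942° apart.
That is 2.942 × 111.2 = 327 km at the equator.

327 km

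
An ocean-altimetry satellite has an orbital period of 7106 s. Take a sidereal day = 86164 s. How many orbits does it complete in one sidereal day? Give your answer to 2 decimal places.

12.13

Orbits per sidereal day = 86164 / 7106.0 = 12.126.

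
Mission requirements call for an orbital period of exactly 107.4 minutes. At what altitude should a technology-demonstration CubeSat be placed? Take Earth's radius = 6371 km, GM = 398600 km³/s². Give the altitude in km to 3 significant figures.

1110 km

T = 107.4 min = 6444.0 s.
From T = 2π√(a³/μ): a = (μ T²/4π²)^(1/3) = (398600 × 6444.0² / 4π²)^(1/3) = 7485 km.
Altitude h = a − R = 7485 − 6371 = 1114 km.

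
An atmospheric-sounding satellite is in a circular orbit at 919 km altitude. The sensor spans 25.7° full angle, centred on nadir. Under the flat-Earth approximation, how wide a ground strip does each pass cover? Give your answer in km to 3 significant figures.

Half-angle = 25.7°/2 = 12.85°.
Swath width ≈ 2h·tan(θ/2) = 2 × 919 × tan(12.85°) = 419.3 km.

419 km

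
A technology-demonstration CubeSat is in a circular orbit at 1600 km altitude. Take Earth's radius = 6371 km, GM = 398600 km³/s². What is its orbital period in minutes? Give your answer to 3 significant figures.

Semi-major axis a = 6371 + 1600 = 7971 km. Period T = 2π√(a³/μ) = 2π√(7971³/398600) = 7082.4 s = 118.04 min.

118 min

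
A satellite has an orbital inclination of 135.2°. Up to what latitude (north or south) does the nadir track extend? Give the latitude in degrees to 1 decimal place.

Retrograde orbit: the ground track reaches ±(180° − i) = ±(180 − 135.2) = ±44.8°.

44.8°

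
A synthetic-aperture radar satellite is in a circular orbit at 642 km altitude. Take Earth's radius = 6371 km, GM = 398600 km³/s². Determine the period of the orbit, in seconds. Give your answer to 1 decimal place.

5844.8 seconds

Semi-major axis a = 6371 + 642 = 7013 km. Period T = 2π√(a³/μ) = 2π√(7013³/398600) = 5844.8 s = 97.41 min.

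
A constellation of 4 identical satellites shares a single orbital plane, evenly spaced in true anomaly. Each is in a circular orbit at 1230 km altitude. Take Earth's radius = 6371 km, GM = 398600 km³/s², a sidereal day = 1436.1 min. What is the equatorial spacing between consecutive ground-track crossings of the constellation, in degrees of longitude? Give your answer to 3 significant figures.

6.89°

Semi-major axis a = 6371 + 1230 = 7601 km. Period T = 2π√(a³/μ) = 2π√(7601³/398600) = 6595.0 s = 109.92 min.
Single-satellite node shift = (6595.0/86166) × 360° = 27.55°.
With 4 satellites evenly phased, successive equator crossings are 27.55/4 = 6.888° apart.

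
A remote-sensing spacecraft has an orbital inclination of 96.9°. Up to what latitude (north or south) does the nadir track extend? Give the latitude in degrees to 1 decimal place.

Retrograde orbit: the ground track reaches ±(180° − i) = ±(180 − 96.9) = ±83.1°.

83.1°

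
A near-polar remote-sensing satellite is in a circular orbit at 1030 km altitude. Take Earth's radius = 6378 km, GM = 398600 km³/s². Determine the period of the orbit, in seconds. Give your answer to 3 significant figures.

6350 seconds

Semi-major axis a = 6378 + 1030 = 7408 km. Period T = 2π√(a³/μ) = 2π√(7408³/398600) = 6345.5 s = 105.76 min.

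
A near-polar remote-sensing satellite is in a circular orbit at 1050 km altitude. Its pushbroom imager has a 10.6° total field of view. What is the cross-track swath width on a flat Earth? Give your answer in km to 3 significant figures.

195 km

Half-angle = 10.6°/2 = 5.3°.
Swath width ≈ 2h·tan(θ/2) = 2 × 1050 × tan(5.3°) = 194.8 km.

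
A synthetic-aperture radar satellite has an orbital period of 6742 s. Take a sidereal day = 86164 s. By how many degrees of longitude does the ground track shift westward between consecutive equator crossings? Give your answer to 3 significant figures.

During one orbit Earth rotates (6742.0 / 86164) × 360° = 28.17°.

28.2°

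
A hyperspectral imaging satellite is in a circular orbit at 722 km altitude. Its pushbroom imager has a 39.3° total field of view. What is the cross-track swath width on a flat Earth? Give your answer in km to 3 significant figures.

516 km

Half-angle = 39.3°/2 = 19.65°.
Swath width ≈ 2h·tan(θ/2) = 2 × 722 × tan(19.65°) = 515.6 km.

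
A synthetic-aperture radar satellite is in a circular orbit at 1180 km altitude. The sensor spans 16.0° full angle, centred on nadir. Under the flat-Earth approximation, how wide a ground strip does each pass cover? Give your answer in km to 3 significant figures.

332 km

Half-angle = 16.0°/2 = 8°.
Swath width ≈ 2h·tan(θ/2) = 2 × 1180 × tan(8°) = 331.7 km.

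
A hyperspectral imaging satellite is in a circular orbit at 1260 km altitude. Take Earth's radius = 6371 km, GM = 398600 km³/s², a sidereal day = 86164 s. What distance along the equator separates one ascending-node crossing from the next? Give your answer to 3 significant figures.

3080 km

Semi-major axis a = 6371 + 1260 = 7631 km. Period T = 2π√(a³/μ) = 2π√(7631³/398600) = 6634.1 s = 110.57 min.
During one orbit Earth rotates (6634.1 / 86164) × 360° = 27.72°.
At the equator that is 27.72° × (2π·6371/360) km/° = 27.72 × 111.2 = 3082 km.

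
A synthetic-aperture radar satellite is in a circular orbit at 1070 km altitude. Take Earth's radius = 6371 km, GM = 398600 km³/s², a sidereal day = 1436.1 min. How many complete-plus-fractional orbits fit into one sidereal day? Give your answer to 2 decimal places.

Semi-major axis a = 6371 + 1070 = 7441 km. Period T = 2π√(a³/μ) = 2π√(7441³/398600) = 6387.9 s = 106.47 min.
Orbits per sidereal day = 86166 / 6387.9 = 13.489.

13.49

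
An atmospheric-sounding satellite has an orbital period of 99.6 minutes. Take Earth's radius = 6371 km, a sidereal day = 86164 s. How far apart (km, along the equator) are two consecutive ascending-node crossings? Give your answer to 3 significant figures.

T = 99.6 min = 5976.0 s.
During one orbit Earth rotates (5976.0 / 86164) × 360° = 24.97°.
At the equator that is 24.97° × (2π·6371/360) km/° = 24.97 × 111.2 = 2776 km.

2780 km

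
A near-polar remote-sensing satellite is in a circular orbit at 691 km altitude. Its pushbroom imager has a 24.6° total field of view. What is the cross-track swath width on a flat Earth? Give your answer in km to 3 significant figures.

Half-angle = 24.6°/2 = 12.3°.
Swath width ≈ 2h·tan(θ/2) = 2 × 691 × tan(12.3°) = 301.3 km.

301 km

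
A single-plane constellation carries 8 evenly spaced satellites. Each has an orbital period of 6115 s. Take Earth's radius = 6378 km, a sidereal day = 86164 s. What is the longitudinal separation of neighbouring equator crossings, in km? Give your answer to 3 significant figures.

356 km

Single-satellite node shift = (6115.0/86164) × 360° = 25.55°.
With 8 satellites evenly phased, successive equator crossings are 25.55/8 = 3.194° apart.
That is 3.194 × 111.3 = 356 km at the equator.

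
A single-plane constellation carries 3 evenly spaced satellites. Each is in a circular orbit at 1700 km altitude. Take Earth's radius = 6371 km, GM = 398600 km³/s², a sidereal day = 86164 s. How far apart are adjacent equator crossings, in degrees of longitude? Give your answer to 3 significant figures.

Semi-major axis a = 6371 + 1700 = 8071 km. Period T = 2π√(a³/μ) = 2π√(8071³/398600) = 7216.1 s = 120.27 min.
Single-satellite node shift = (7216.1/86164) × 360° = 30.15°.
With 3 satellites evenly phased, successive equator crossings are 30.15/3 = 10.050° apart.

10.0°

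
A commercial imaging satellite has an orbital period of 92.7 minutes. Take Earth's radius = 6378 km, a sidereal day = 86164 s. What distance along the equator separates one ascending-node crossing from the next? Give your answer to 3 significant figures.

2590 km

T = 92.7 min = 5562.0 s.
During one orbit Earth rotates (5562.0 / 86164) × 360° = 23.24°.
At the equator that is 23.24° × (2π·6378/360) km/° = 23.24 × 111.3 = 2587 km.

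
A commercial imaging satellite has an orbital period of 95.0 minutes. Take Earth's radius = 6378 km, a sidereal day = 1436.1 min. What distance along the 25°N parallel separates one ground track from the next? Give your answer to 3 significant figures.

2400 km

T = 95.0 min = 5700.0 s.
Node shift per orbit = (5700.0/86166) × 360° = 23.81°.
Equatorial spacing = 23.81 × 111.3 km/° = 2651 km.
At 25° latitude, spacing = 2651 × cos(25°) = 2403 km.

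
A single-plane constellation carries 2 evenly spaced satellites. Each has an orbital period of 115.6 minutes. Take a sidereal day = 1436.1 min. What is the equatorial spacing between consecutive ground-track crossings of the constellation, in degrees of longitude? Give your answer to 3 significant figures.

T = 115.6 min = 6936.0 s.
Single-satellite node shift = (6936.0/86166) × 360° = 28.98°.
With 2 satellites evenly phased, successive equator crossings are 28.98/2 = 14.489° apart.

14.5°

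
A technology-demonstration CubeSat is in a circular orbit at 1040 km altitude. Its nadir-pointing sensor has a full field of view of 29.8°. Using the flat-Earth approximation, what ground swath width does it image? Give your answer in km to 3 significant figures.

553 km

Half-angle = 29.8°/2 = 14.9°.
Swath width ≈ 2h·tan(θ/2) = 2 × 1040 × tan(14.9°) = 553.4 km.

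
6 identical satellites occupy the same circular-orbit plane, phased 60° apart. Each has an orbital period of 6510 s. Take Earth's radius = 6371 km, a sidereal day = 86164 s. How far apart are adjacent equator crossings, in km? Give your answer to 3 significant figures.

504 km

Single-satellite node shift = (6510.0/86164) × 360° = 27.20°.
With 6 satellites evenly phased, successive equator crossings are 27.20/6 = 4.533° apart.
That is 4.533 × 111.2 = 504 km at the equator.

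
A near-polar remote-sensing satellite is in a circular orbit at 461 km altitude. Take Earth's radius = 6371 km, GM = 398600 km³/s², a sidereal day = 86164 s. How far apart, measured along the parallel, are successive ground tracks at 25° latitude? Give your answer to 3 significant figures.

Semi-major axis a = 6371 + 461 = 6832 km. Period T = 2π√(a³/μ) = 2π√(6832³/398600) = 5620.0 s = 93.67 min.
Node shift per orbit = (5620.0/86164) × 360° = 23.48°.
Equatorial spacing = 23.48 × 111.2 km/° = 2611 km.
At 25° latitude, spacing = 2611 × cos(25°) = 2366 km.

2370 km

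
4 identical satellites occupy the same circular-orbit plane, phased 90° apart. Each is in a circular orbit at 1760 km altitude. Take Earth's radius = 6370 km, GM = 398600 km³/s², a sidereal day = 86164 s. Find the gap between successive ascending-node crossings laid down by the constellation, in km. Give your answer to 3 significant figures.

Semi-major axis a = 6370 + 1760 = 8130 km. Period T = 2π√(a³/μ) = 2π√(8130³/398600) = 7295.4 s = 121.59 min.
Single-satellite node shift = (7295.4/86164) × 360° = 30.48°.
With 4 satellites evenly phased, successive equator crossings are 30.48/4 = 7.620° apart.
That is 7.620 × 111.2 = 847 km at the equator.

847 km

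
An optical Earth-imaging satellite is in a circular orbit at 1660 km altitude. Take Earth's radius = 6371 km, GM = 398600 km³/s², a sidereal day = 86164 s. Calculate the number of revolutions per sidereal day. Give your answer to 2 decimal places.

12.03

Semi-major axis a = 6371 + 1660 = 8031 km. Period T = 2π√(a³/μ) = 2π√(8031³/398600) = 7162.5 s = 119.38 min.
Orbits per sidereal day = 86164 / 7162.5 = 12.030.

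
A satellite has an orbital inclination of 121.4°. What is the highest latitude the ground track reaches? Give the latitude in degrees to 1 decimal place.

58.6°

Retrograde orbit: the ground track reaches ±(180° − i) = ±(180 − 121.4) = ±58.6°.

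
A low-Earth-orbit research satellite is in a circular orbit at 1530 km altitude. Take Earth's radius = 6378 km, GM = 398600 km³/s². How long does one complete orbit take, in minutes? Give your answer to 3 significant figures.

117 min

Semi-major axis a = 6378 + 1530 = 7908 km. Period T = 2π√(a³/μ) = 2π√(7908³/398600) = 6998.6 s = 116.64 min.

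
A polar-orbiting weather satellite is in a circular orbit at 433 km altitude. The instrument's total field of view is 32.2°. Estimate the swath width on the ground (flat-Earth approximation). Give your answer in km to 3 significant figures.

Half-angle = 32.2°/2 = 16.1°.
Swath width ≈ 2h·tan(θ/2) = 2 × 433 × tan(16.1°) = 250.0 km.

250 km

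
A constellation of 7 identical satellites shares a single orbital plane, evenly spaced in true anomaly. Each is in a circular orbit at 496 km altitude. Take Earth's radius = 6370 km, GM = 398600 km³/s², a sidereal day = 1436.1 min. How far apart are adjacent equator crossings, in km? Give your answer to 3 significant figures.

Semi-major axis a = 6370 + 496 = 6866 km. Period T = 2π√(a³/μ) = 2π√(6866³/398600) = 5662.0 s = 94.37 min.
Single-satellite node shift = (5662.0/86166) × 360° = 23.66°.
With 7 satellites evenly phased, successive equator crossings are 23.66/7 = 3.379° apart.
That is 3.379 × 111.2 = 376 km at the equator.

376 km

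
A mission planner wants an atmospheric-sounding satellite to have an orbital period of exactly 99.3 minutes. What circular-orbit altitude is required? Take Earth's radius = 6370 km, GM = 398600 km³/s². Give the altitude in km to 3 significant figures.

733 km

T = 99.3 min = 5958.0 s.
From T = 2π√(a³/μ): a = (μ T²/4π²)^(1/3) = (398600 × 5958.0² / 4π²)^(1/3) = 7103 km.
Altitude h = a − R = 7103 − 6370 = 733 km.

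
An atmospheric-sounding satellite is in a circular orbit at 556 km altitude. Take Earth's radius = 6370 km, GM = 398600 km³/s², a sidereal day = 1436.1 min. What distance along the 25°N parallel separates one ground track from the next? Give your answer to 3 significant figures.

2410 km

Semi-major axis a = 6370 + 556 = 6926 km. Period T = 2π√(a³/μ) = 2π√(6926³/398600) = 5736.3 s = 95.61 min.
Node shift per orbit = (5736.3/86166) × 360° = 23.97°.
Equatorial spacing = 23.97 × 111.2 km/° = 2665 km.
At 25° latitude, spacing = 2665 × cos(25°) = 2415 km.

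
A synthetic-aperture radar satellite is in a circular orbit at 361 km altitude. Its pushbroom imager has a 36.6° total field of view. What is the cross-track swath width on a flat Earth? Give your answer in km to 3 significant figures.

239 km

Half-angle = 36.6°/2 = 18.3°.
Swath width ≈ 2h·tan(θ/2) = 2 × 361 × tan(18.3°) = 238.8 km.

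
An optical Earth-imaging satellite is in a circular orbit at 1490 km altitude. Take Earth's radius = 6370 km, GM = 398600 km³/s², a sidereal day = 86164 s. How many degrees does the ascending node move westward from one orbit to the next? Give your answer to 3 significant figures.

Semi-major axis a = 6370 + 1490 = 7860 km. Period T = 2π√(a³/μ) = 2π√(7860³/398600) = 6935.0 s = 115.58 min.
During one orbit Earth rotates (6935.0 / 86164) × 360° = 28.97°.

29.0°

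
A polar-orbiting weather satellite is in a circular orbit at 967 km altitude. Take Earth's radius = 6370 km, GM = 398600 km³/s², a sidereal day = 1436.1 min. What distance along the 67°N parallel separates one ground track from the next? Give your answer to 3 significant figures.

1140 km

Semi-major axis a = 6370 + 967 = 7337 km. Period T = 2π√(a³/μ) = 2π√(7337³/398600) = 6254.4 s = 104.24 min.
Node shift per orbit = (6254.4/86166) × 360° = 26.13°.
Equatorial spacing = 26.13 × 111.2 km/° = 2905 km.
At 67° latitude, spacing = 2905 × cos(67°) = 1135 km.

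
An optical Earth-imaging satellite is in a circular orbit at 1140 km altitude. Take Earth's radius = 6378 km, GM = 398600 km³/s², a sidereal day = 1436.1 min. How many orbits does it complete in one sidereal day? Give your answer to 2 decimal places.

13.28

Semi-major axis a = 6378 + 1140 = 7518 km. Period T = 2π√(a³/μ) = 2π√(7518³/398600) = 6487.3 s = 108.12 min.
Orbits per sidereal day = 86166 / 6487.3 = 13.282.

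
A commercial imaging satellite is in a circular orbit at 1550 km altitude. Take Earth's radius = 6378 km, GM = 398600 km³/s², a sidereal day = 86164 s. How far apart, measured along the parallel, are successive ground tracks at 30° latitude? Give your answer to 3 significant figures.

Semi-major axis a = 6378 + 1550 = 7928 km. Period T = 2π√(a³/μ) = 2π√(7928³/398600) = 7025.2 s = 117.09 min.
Node shift per orbit = (7025.2/86164) × 360° = 29.35°.
Equatorial spacing = 29.35 × 111.3 km/° = 3267 km.
At 30° latitude, spacing = 3267 × cos(30°) = 2830 km.

2830 km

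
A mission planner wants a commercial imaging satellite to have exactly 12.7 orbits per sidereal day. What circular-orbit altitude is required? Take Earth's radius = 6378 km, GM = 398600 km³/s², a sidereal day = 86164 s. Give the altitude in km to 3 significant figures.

1370 km

Required period T = 86164 / 12.7 = 6784.6 s.
From T = 2π√(a³/μ): a = (μ T²/4π²)^(1/3) = (398600 × 6784.6² / 4π²)^(1/3) = 7746 km.
Altitude h = a − R = 7746 − 6378 = 1368 km.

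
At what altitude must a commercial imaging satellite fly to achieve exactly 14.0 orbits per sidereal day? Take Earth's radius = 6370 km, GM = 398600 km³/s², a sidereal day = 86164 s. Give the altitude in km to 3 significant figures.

Required period T = 86164 / 14.0 = 6154.6 s.
From T = 2π√(a³/μ): a = (μ T²/4π²)^(1/3) = (398600 × 6154.6² / 4π²)^(1/3) = 7259 km.
Altitude h = a − R = 7259 − 6370 = 889 km.

889 km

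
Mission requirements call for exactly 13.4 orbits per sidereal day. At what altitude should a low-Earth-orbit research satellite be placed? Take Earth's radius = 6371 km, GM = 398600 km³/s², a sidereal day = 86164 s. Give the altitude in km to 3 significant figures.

1100 km

Required period T = 86164 / 13.4 = 6430.1 s.
From T = 2π√(a³/μ): a = (μ T²/4π²)^(1/3) = (398600 × 6430.1² / 4π²)^(1/3) = 7474 km.
Altitude h = a − R = 7474 − 6371 = 1103 km.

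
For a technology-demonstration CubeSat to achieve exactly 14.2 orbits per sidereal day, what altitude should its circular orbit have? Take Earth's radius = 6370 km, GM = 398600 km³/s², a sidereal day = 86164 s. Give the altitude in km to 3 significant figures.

Required period T = 86164 / 14.2 = 6067.9 s.
From T = 2π√(a³/μ): a = (μ T²/4π²)^(1/3) = (398600 × 6067.9² / 4π²)^(1/3) = 7190 km.
Altitude h = a − R = 7190 − 6370 = 820 km.

820 km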